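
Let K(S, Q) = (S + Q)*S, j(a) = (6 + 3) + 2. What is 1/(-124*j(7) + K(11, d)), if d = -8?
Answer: -1/1331 ≈ -0.00075131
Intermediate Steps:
j(a) = 11 (j(a) = 9 + 2 = 11)
K(S, Q) = S*(Q + S) (K(S, Q) = (Q + S)*S = S*(Q + S))
1/(-124*j(7) + K(11, d)) = 1/(-124*11 + 11*(-8 + 11)) = 1/(-1364 + 11*3) = 1/(-1364 + 33) = 1/(-1331) = -1/1331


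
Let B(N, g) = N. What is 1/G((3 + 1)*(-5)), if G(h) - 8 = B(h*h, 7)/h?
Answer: -1/12 ≈ -0.083333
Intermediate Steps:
G(h) = 8 + h (G(h) = 8 + (h*h)/h = 8 + h²/h = 8 + h)
1/G((3 + 1)*(-5)) = 1/(8 + (3 + 1)*(-5)) = 1/(8 + 4*(-5)) = 1/(8 - 20) = 1/(-12) = -1/12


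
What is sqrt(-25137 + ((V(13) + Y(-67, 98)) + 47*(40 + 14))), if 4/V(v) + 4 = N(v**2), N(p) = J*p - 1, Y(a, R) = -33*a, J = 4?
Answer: 2*I*sqrt(2294877706)/671 ≈ 142.79*I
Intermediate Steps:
N(p) = -1 + 4*p (N(p) = 4*p - 1 = -1 + 4*p)
V(v) = 4/(-5 + 4*v**2) (V(v) = 4/(-4 + (-1 + 4*v**2)) = 4/(-5 + 4*v**2))
sqrt(-25137 + ((V(13) + Y(-67, 98)) + 47*(40 + 14))) = sqrt(-25137 + ((4/(-5 + 4*13**2) - 33*(-67)) + 47*(40 + 14))) = sqrt(-25137 + ((4/(-5 + 4*169) + 2211) + 47*54)) = sqrt(-25137 + ((4/(-5 + 676) + 2211) + 2538)) = sqrt(-25137 + ((4/671 + 2211) + 2538)) = sqrt(-25137 + (1483585/671 + 2538)) = sqrt(-25137 + 3186583/671) = sqrt(-13680344/671) = 2*I*sqrt(2294877706)/671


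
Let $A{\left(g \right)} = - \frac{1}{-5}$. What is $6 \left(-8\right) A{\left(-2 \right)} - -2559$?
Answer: $\frac{12747}{5} \approx 2549.4$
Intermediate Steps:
$A{\left(g \right)} = \frac{1}{5}$ ($A{\left(g \right)} = \left(-1\right) \left(- \frac{1}{5}\right) = \frac{1}{5}$)
$6 \left(-8\right) A{\left(-2 \right)} - -2559 = 6 \left(-8\right) \frac{1}{5} - -2559 = \left(-48\right) \frac{1}{5} + 2559 = - \frac{48}{5} + 2559 = \frac{12747}{5}$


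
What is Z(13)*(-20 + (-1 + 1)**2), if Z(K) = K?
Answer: -260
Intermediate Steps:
Z(13)*(-20 + (-1 + 1)**2) = 13*(-20 + (-1 + 1)**2) = 13*(-20 + 0**2) = 13*(-20 + 0) = 13*(-20) = -260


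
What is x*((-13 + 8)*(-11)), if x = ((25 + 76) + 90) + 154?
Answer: 18975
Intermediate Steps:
x = 345 (x = (101 + 90) + 154 = 191 + 154 = 345)
x*((-13 + 8)*(-11)) = 345*((-13 + 8)*(-11)) = 345*(-5*(-11)) = 345*55 = 18975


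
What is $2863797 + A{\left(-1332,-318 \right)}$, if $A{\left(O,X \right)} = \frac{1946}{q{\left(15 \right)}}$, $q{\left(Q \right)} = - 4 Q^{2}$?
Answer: $\frac{1288707677}{450} \approx 2.8638 \cdot 10^{6}$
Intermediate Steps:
$A{\left(O,X \right)} = - \frac{973}{450}$ ($A{\left(O,X \right)} = \frac{1946}{\left(-4\right) 15^{2}} = \frac{1946}{\left(-4\right) 225} = \frac{1946}{-900} = 1946 \left(- \frac{1}{900}\right) = - \frac{973}{450}$)
$2863797 + A{\left(-1332,-318 \right)} = 2863797 - \frac{973}{450} = \frac{1288707677}{450}$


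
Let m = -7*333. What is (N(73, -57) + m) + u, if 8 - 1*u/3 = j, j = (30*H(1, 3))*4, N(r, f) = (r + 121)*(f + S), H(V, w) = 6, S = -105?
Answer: -35895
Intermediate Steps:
N(r, f) = (-105 + f)*(121 + r) (N(r, f) = (r + 121)*(f - 105) = (121 + r)*(-105 + f) = (-105 + f)*(121 + r))
m = -2331
j = 720 (j = (30*6)*4 = 180*4 = 720)
u = -2136 (u = 24 - 3*720 = 24 - 2160 = -2136)
(N(73, -57) + m) + u = ((-12705 - 105*73 + 121*(-57) - 57*73) - 2331) - 2136 = ((-12705 - 7665 - 6897 - 4161) - 2331) - 2136 = (-31428 - 2331) - 2136 = -33759 - 2136 = -35895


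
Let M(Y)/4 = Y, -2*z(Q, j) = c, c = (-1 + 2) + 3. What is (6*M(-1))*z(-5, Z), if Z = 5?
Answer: 48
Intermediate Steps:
c = 4 (c = 1 + 3 = 4)
z(Q, j) = -2 (z(Q, j) = -1/2*4 = -2)
M(Y) = 4*Y
(6*M(-1))*z(-5, Z) = (6*(4*(-1)))*(-2) = (6*(-4))*(-2) = -24*(-2) = 48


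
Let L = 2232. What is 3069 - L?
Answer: 837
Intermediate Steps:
3069 - L = 3069 - 1*2232 = 3069 - 2232 = 837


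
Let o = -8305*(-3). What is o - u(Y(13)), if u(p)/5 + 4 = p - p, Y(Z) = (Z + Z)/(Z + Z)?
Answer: 24935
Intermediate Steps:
Y(Z) = 1 (Y(Z) = (2*Z)/((2*Z)) = (2*Z)*(1/(2*Z)) = 1)
u(p) = -20 (u(p) = -20 + 5*(p - p) = -20 + 5*0 = -20 + 0 = -20)
o = 24915
o - u(Y(13)) = 24915 - 1*(-20) = 24915 + 20 = 24935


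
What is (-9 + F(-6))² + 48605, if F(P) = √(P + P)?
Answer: 48674 - 36*I*√3 ≈ 48674.0 - 62.354*I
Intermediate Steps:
F(P) = √2*√P (F(P) = √(2*P) = √2*√P)
(-9 + F(-6))² + 48605 = (-9 + √2*√(-6))² + 48605 = (-9 + √2*(I*√6))² + 48605 = (-9 + 2*I*√3)² + 48605 = 48605 + (-9 + 2*I*√3)²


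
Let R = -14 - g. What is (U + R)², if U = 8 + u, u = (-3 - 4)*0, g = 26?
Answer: 1024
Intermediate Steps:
u = 0 (u = -7*0 = 0)
U = 8 (U = 8 + 0 = 8)
R = -40 (R = -14 - 1*26 = -14 - 26 = -40)
(U + R)² = (8 - 40)² = (-32)² = 1024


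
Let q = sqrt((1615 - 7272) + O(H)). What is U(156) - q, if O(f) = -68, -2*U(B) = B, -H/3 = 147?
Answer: -78 - 5*I*sqrt(229) ≈ -78.0 - 75.664*I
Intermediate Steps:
H = -441 (H = -3*147 = -441)
U(B) = -B/2
q = 5*I*sqrt(229) (q = sqrt((1615 - 7272) - 68) = sqrt(-5657 - 68) = sqrt(-5725) = 5*I*sqrt(229) ≈ 75.664*I)
U(156) - q = -1/2*156 - 5*I*sqrt(229) = -78 - 5*I*sqrt(229)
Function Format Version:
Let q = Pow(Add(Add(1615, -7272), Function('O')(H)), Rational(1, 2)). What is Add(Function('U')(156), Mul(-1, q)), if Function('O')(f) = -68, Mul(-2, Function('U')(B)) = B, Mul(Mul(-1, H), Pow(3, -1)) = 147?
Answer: Add(-78, Mul(-5, I, Pow(229, Rational(1, 2)))) ≈ Add(-78.000, Mul(-75.664, I))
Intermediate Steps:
H = -441 (H = Mul(-3, 147) = -441)
Function('U')(B) = Mul(Rational(-1, 2), B)
q = Mul(5, I, Pow(229, Rational(1, 2))) (q = Pow(Add(Add(1615, -7272), -68), Rational(1, 2)) = Pow(Add(-5657, -68), Rational(1, 2)) = Pow(-5725, Rational(1, 2)) = Mul(5, I, Pow(229, Rational(1, 2))) ≈ Mul(75.664, I))
Add(Function('U')(156), Mul(-1, q)) = Add(Mul(Rational(-1, 2), 156), Mul(-1, Mul(5, I, Pow(229, Rational(1, 2))))) = Add(-78, Mul(-5, I, Pow(229, Rational(1, 2))))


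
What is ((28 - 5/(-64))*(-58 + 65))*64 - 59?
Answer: 12520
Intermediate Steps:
((28 - 5/(-64))*(-58 + 65))*64 - 59 = ((28 - 5*(-1/64))*7)*64 - 59 = ((28 + 5/64)*7)*64 - 59 = ((1797/64)*7)*64 - 59 = (12579/64)*64 - 59 = 12579 - 59 = 12520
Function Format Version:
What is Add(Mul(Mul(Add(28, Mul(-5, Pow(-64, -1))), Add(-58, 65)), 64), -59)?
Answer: 12520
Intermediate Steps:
Add(Mul(Mul(Add(28, Mul(-5, Pow(-64, -1))), Add(-58, 65)), 64), -59) = Add(Mul(Mul(Add(28, Mul(-5, Rational(-1, 64))), 7), 64), -59) = Add(Mul(Mul(Add(28, Rational(5, 64)), 7), 64), -59) = Add(Mul(Mul(Rational(1797, 64), 7), 64), -59) = Add(Mul(Rational(12579, 64), 64), -59) = Add(12579, -59) = 12520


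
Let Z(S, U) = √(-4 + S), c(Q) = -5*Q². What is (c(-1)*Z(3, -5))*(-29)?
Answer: 145*I ≈ 145.0*I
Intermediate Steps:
(c(-1)*Z(3, -5))*(-29) = ((-5*(-1)²)*√(-4 + 3))*(-29) = ((-5*1)*√(-1))*(-29) = -5*I*(-29) = 145*I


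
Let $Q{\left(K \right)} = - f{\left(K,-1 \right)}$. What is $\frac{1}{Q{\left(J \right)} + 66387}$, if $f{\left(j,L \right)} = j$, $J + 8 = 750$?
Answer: $\frac{1}{65645} \approx 1.5233 \cdot 10^{-5}$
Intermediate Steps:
$J = 742$ ($J = -8 + 750 = 742$)
$Q{\left(K \right)} = - K$
$\frac{1}{Q{\left(J \right)} + 66387} = \frac{1}{\left(-1\right) 742 + 66387} = \frac{1}{-742 + 66387} = \frac{1}{65645}$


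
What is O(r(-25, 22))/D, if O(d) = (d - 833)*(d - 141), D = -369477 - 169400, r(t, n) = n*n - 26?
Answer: 118875/538877 ≈ 0.22060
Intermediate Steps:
r(t, n) = -26 + n**2 (r(t, n) = n**2 - 26 = -26 + n**2)
D = -538877
O(d) = (-833 + d)*(-141 + d)
O(r(-25, 22))/D = (117453 + (-26 + 22**2)**2 - 974*(-26 + 22**2))/(-538877) = (117453 + (-26 + 484)**2 - 974*(-26 + 484))*(-1/538877) = (117453 + 458**2 - 974*458)*(-1/538877) = (117453 + 209764 - 446092)*(-1/538877) = -118875*(-1/538877) = 118875/538877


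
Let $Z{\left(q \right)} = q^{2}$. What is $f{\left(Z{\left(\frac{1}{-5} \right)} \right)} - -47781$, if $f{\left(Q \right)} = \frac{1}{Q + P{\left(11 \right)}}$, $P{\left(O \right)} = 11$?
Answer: $\frac{13187581}{276} \approx 47781.0$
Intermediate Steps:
$f{\left(Q \right)} = \frac{1}{11 + Q}$ ($f{\left(Q \right)} = \frac{1}{Q + 11} = \frac{1}{11 + Q}$)
$f{\left(Z{\left(\frac{1}{-5} \right)} \right)} - -47781 = \frac{1}{11 + \left(\frac{1}{-5}\right)^{2}} - -47781 = \frac{1}{11 + \left(- \frac{1}{5}\right)^{2}} + 47781 = \frac{1}{11 + \frac{1}{25}} + 47781 = \frac{1}{\frac{276}{25}} + 47781 = \frac{25}{276} + 47781 = \frac{13187581}{276}$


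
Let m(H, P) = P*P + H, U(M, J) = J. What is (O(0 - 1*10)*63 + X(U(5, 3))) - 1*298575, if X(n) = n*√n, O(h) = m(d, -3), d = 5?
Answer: -297693 + 3*√3 ≈ -2.9769e+5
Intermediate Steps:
m(H, P) = H + P² (m(H, P) = P² + H = H + P²)
O(h) = 14 (O(h) = 5 + (-3)² = 5 + 9 = 14)
X(n) = n^(3/2)
(O(0 - 1*10)*63 + X(U(5, 3))) - 1*298575 = (14*63 + 3^(3/2)) - 1*298575 = (882 + 3*√3) - 298575 = -297693 + 3*√3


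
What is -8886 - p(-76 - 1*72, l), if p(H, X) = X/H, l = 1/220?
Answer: -289328159/32560 ≈ -8886.0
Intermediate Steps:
l = 1/220 ≈ 0.0045455
-8886 - p(-76 - 1*72, l) = -8886 - 1/(220*(-76 - 1*72)) = -8886 - 1/(220*(-76 - 72)) = -8886 - 1/(220*(-148)) = -8886 - (-1)/(220*148) = -8886 - 1*(-1/32560) = -8886 + 1/32560 = -289328159/32560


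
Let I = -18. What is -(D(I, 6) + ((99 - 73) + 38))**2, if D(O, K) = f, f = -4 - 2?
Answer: -3364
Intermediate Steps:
f = -6
D(O, K) = -6
-(D(I, 6) + ((99 - 73) + 38))**2 = -(-6 + ((99 - 73) + 38))**2 = -(-6 + (26 + 38))**2 = -(-6 + 64)**2 = -1*58**2 = -1*3364 = -3364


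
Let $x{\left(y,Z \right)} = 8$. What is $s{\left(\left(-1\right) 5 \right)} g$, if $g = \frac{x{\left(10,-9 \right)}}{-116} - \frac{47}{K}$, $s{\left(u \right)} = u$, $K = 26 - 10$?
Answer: $\frac{6975}{464} \approx 15.032$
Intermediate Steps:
$K = 16$
$g = - \frac{1395}{464}$ ($g = \frac{8}{-116} - \frac{47}{16} = 8 \left(- \frac{1}{116}\right) - \frac{47}{16} = - \frac{2}{29} - \frac{47}{16} = - \frac{1395}{464} \approx -3.0065$)
$s{\left(\left(-1\right) 5 \right)} g = \left(-1\right) 5 \left(- \frac{1395}{464}\right) = \left(-5\right) \left(- \frac{1395}{464}\right) = \frac{6975}{464}$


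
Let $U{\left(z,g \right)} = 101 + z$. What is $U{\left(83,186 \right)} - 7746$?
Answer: $-7562$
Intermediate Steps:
$U{\left(83,186 \right)} - 7746 = \left(101 + 83\right) - 7746 = 184 - 7746 = -7562$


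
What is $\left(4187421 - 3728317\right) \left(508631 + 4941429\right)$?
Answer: $2502144346240$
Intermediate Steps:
$\left(4187421 - 3728317\right) \left(508631 + 4941429\right) = 459104 \cdot 5450060 = 2502144346240$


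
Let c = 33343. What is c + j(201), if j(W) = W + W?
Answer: 33745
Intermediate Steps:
j(W) = 2*W
c + j(201) = 33343 + 2*201 = 33343 + 402 = 33745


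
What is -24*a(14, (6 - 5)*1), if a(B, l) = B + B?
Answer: -672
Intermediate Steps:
a(B, l) = 2*B
-24*a(14, (6 - 5)*1) = -48*14 = -24*28 = -672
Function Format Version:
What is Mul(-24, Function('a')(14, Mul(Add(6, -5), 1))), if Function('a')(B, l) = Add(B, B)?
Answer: -672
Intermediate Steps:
Function('a')(B, l) = Mul(2, B)
Mul(-24, Function('a')(14, Mul(Add(6, -5), 1))) = Mul(-24, Mul(2, 14)) = Mul(-24, 28) = -672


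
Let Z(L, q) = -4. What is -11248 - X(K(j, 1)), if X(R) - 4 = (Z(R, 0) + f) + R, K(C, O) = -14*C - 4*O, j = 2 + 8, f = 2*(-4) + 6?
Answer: -11102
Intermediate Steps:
f = -2 (f = -8 + 6 = -2)
j = 10
X(R) = -2 + R (X(R) = 4 + ((-4 - 2) + R) = 4 + (-6 + R) = -2 + R)
-11248 - X(K(j, 1)) = -11248 - (-2 + (-14*10 - 4*1)) = -11248 - (-2 + (-140 - 4)) = -11248 - (-2 - 144) = -11248 - 1*(-146) = -11248 + 146 = -11102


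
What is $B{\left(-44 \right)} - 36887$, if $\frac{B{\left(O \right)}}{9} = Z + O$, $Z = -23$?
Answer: $-37490$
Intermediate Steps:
$B{\left(O \right)} = -207 + 9 O$ ($B{\left(O \right)} = 9 \left(-23 + O\right) = -207 + 9 O$)
$B{\left(-44 \right)} - 36887 = \left(-207 + 9 \left(-44\right)\right) - 36887 = \left(-207 - 396\right) - 36887 = -603 - 36887 = -37490$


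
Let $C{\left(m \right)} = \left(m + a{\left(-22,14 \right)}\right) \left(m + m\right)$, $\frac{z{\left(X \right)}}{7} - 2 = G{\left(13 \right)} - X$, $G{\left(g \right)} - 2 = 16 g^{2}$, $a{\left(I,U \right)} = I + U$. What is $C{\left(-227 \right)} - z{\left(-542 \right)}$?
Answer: $83940$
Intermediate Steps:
$G{\left(g \right)} = 2 + 16 g^{2}$
$z{\left(X \right)} = 18956 - 7 X$ ($z{\left(X \right)} = 14 + 7 \left(\left(2 + 16 \cdot 13^{2}\right) - X\right) = 14 + 7 \left(\left(2 + 16 \cdot 169\right) - X\right) = 14 + 7 \left(\left(2 + 2704\right) - X\right) = 14 + 7 \left(2706 - X\right) = 14 - \left(-18942 + 7 X\right) = 18956 - 7 X$)
$C{\left(m \right)} = 2 m \left(-8 + m\right)$ ($C{\left(m \right)} = \left(m + \left(-22 + 14\right)\right) \left(m + m\right) = \left(m - 8\right) 2 m = \left(-8 + m\right) 2 m = 2 m \left(-8 + m\right)$)
$C{\left(-227 \right)} - z{\left(-542 \right)} = 2 \left(-227\right) \left(-8 - 227\right) - \left(18956 - -3794\right) = 2 \left(-227\right) \left(-235\right) - \left(18956 + 3794\right) = 106690 - 22750 = 83940$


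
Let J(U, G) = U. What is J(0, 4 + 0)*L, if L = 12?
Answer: 0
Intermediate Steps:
J(0, 4 + 0)*L = 0*12 = 0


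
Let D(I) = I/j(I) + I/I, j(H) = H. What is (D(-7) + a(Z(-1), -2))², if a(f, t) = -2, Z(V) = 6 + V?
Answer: 0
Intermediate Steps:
D(I) = 2 (D(I) = I/I + I/I = 1 + 1 = 2)
(D(-7) + a(Z(-1), -2))² = (2 - 2)² = 0² = 0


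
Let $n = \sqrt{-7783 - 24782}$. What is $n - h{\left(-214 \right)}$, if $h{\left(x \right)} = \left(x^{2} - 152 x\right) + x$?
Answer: $-78110 + i \sqrt{32565} \approx -78110.0 + 180.46 i$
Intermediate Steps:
$h{\left(x \right)} = x^{2} - 151 x$
$n = i \sqrt{32565}$ ($n = \sqrt{-32565} = i \sqrt{32565} \approx 180.46 i$)
$n - h{\left(-214 \right)} = i \sqrt{32565} - - 214 \left(-151 - 214\right) = i \sqrt{32565} - \left(-214\right) \left(-365\right) = i \sqrt{32565} - 78110 = -78110 + i \sqrt{32565}$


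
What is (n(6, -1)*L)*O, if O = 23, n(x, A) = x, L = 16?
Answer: 2208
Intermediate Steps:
(n(6, -1)*L)*O = (6*16)*23 = 96*23 = 2208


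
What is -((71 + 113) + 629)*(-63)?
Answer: 51219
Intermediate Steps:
-((71 + 113) + 629)*(-63) = -(184 + 629)*(-63) = -1*813*(-63) = -813*(-63) = 51219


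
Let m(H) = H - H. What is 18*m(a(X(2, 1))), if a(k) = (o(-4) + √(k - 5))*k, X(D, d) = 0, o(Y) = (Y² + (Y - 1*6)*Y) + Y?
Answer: 0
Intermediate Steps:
o(Y) = Y + Y² + Y*(-6 + Y) (o(Y) = (Y² + (Y - 6)*Y) + Y = (Y² + (-6 + Y)*Y) + Y = (Y² + Y*(-6 + Y)) + Y = Y + Y² + Y*(-6 + Y))
a(k) = k*(52 + √(-5 + k)) (a(k) = (-4*(-5 + 2*(-4)) + √(k - 5))*k = (-4*(-5 - 8) + √(-5 + k))*k = (-4*(-13) + √(-5 + k))*k = (52 + √(-5 + k))*k = k*(52 + √(-5 + k)))
m(H) = 0
18*m(a(X(2, 1))) = 18*0 = 0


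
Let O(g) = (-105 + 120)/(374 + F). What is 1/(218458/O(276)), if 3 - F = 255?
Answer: 15/26651876 ≈ 5.6281e-7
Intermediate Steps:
F = -252 (F = 3 - 1*255 = 3 - 255 = -252)
O(g) = 15/122 (O(g) = (-105 + 120)/(374 - 252) = 15/122)
1/(218458/O(276)) = 1/(218458/(15/122)) = 1/(218458*(122/15)) = 1/(26651876/15) = 15/26651876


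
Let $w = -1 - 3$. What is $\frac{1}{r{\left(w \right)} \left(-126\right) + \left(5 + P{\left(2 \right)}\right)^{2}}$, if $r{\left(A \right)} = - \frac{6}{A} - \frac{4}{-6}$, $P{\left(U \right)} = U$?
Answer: $- \frac{1}{224} \approx -0.0044643$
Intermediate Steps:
$w = -4$ ($w = -1 - 3 = -4$)
$r{\left(A \right)} = \frac{2}{3} - \frac{6}{A}$ ($r{\left(A \right)} = - \frac{6}{A} - - \frac{2}{3} = - \frac{6}{A} + \frac{2}{3} = \frac{2}{3} - \frac{6}{A}$)
$\frac{1}{r{\left(w \right)} \left(-126\right) + \left(5 + P{\left(2 \right)}\right)^{2}} = \frac{1}{\left(\frac{2}{3} - \frac{6}{-4}\right) \left(-126\right) + \left(5 + 2\right)^{2}} = \frac{1}{\left(\frac{2}{3} - - \frac{3}{2}\right) \left(-126\right) + 7^{2}} = \frac{1}{\left(\frac{2}{3} + \frac{3}{2}\right) \left(-126\right) + 49} = \frac{1}{\frac{13}{6} \left(-126\right) + 49} = \frac{1}{-273 + 49} = \frac{1}{-224} = - \frac{1}{224}$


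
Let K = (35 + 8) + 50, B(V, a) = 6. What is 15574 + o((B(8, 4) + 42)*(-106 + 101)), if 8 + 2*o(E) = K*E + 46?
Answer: 4433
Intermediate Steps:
K = 93 (K = 43 + 50 = 93)
o(E) = 19 + 93*E/2 (o(E) = -4 + (93*E + 46)/2 = -4 + (46 + 93*E)/2 = -4 + (23 + 93*E/2) = 19 + 93*E/2)
15574 + o((B(8, 4) + 42)*(-106 + 101)) = 15574 + (19 + 93*((6 + 42)*(-106 + 101))/2) = 15574 + (19 + 93*(48*(-5))/2) = 15574 + (19 + (93/2)*(-240)) = 15574 + (19 - 11160) = 15574 - 11141 = 4433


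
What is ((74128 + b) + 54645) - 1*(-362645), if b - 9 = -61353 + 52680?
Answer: 482754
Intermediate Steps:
b = -8664 (b = 9 + (-61353 + 52680) = 9 - 8673 = -8664)
((74128 + b) + 54645) - 1*(-362645) = ((74128 - 8664) + 54645) - 1*(-362645) = (65464 + 54645) + 362645 = 120109 + 362645 = 482754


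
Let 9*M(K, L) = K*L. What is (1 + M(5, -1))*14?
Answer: 56/9 ≈ 6.2222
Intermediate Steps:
M(K, L) = K*L/9 (M(K, L) = (K*L)/9 = K*L/9)
(1 + M(5, -1))*14 = (1 + (1/9)*5*(-1))*14 = (1 - 5/9)*14 = (4/9)*14 = 56/9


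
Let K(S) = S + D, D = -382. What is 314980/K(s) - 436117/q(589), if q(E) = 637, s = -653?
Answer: -130404671/131859 ≈ -988.97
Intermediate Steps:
K(S) = -382 + S (K(S) = S - 382 = -382 + S)
314980/K(s) - 436117/q(589) = 314980/(-382 - 653) - 436117/637 = 314980/(-1035) - 436117*1/637 = 314980*(-1/1035) - 436117/637 = -62996/207 - 436117/637 = -130404671/131859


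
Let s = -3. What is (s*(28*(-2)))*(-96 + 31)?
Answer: -10920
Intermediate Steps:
(s*(28*(-2)))*(-96 + 31) = (-84*(-2))*(-96 + 31) = -3*(-56)*(-65) = 168*(-65) = -10920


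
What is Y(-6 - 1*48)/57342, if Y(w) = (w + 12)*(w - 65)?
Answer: 833/9557 ≈ 0.087161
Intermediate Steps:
Y(w) = (-65 + w)*(12 + w) (Y(w) = (12 + w)*(-65 + w) = (-65 + w)*(12 + w))
Y(-6 - 1*48)/57342 = (-780 + (-6 - 1*48)² - 53*(-6 - 1*48))/57342 = (-780 + (-6 - 48)² - 53*(-6 - 48))*(1/57342) = (-780 + (-54)² - 53*(-54))*(1/57342) = (-780 + 2916 + 2862)*(1/57342) = 4998*(1/57342) = 833/9557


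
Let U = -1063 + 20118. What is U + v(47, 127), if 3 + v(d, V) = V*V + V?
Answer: 35308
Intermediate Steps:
v(d, V) = -3 + V + V² (v(d, V) = -3 + (V*V + V) = -3 + (V² + V) = -3 + (V + V²) = -3 + V + V²)
U = 19055
U + v(47, 127) = 19055 + (-3 + 127 + 127²) = 19055 + (-3 + 127 + 16129) = 19055 + 16253 = 35308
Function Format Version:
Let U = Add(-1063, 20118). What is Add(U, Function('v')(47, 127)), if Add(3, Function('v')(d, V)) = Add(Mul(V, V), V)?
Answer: 35308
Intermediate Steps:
Function('v')(d, V) = Add(-3, V, Pow(V, 2)) (Function('v')(d, V) = Add(-3, Add(Mul(V, V), V)) = Add(-3, Add(Pow(V, 2), V)) = Add(-3, Add(V, Pow(V, 2))) = Add(-3, V, Pow(V, 2)))
U = 19055
Add(U, Function('v')(47, 127)) = Add(19055, Add(-3, 127, Pow(127, 2))) = Add(19055, Add(-3, 127, 16129)) = Add(19055, 16253) = 35308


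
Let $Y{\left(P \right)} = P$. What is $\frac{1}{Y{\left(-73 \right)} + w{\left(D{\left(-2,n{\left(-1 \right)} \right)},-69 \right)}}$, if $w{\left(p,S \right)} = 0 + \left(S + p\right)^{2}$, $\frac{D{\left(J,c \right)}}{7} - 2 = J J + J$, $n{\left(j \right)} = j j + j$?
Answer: $\frac{1}{1608} \approx 0.00062189$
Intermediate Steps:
$n{\left(j \right)} = j + j^{2}$ ($n{\left(j \right)} = j^{2} + j = j + j^{2}$)
$D{\left(J,c \right)} = 14 + 7 J + 7 J^{2}$ ($D{\left(J,c \right)} = 14 + 7 \left(J J + J\right) = 14 + 7 \left(J^{2} + J\right) = 14 + 7 \left(J + J^{2}\right) = 14 + \left(7 J + 7 J^{2}\right) = 14 + 7 J + 7 J^{2}$)
$w{\left(p,S \right)} = \left(S + p\right)^{2}$
$\frac{1}{Y{\left(-73 \right)} + w{\left(D{\left(-2,n{\left(-1 \right)} \right)},-69 \right)}} = \frac{1}{-73 + \left(-69 + \left(14 + 7 \left(-2\right) + 7 \left(-2\right)^{2}\right)\right)^{2}} = \frac{1}{-73 + \left(-69 + \left(14 - 14 + 7 \cdot 4\right)\right)^{2}} = \frac{1}{-73 + \left(-69 + \left(14 - 14 + 28\right)\right)^{2}} = \frac{1}{-73 + \left(-69 + 28\right)^{2}} = \frac{1}{-73 + \left(-41\right)^{2}} = \frac{1}{-73 + 1681} = \frac{1}{1608}$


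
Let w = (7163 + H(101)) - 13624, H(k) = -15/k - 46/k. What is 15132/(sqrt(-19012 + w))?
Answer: -7566*I*sqrt(259856234)/1286417 ≈ -94.809*I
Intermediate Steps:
H(k) = -61/k
w = -652622/101 (w = (7163 - 61/101) - 13624 = 723402/101 - 13624 = -652622/101 ≈ -6461.6)
15132/(sqrt(-19012 + w)) = 15132/(sqrt(-19012 - 652622/101)) = 15132/(sqrt(-2572834/101)) = 15132/((I*sqrt(259856234)/101)) = 15132*(-I*sqrt(259856234)/2572834) = -7566*I*sqrt(259856234)/1286417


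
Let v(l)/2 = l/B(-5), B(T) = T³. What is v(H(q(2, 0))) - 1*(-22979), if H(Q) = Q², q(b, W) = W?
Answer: 22979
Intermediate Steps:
v(l) = -2*l/125 (v(l) = 2*(l/((-5)³)) = 2*(l/(-125)) = 2*(l*(-1/125)) = 2*(-l/125) = -2*l/125)
v(H(q(2, 0))) - 1*(-22979) = -2/125*0² - 1*(-22979) = -2/125*0 + 22979 = 0 + 22979 = 22979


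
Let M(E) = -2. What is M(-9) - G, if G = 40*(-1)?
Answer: 38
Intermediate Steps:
G = -40
M(-9) - G = -2 - 1*(-40) = -2 + 40 = 38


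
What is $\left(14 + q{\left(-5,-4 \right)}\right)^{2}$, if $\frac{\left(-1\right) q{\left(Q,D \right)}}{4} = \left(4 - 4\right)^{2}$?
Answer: $196$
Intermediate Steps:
$q{\left(Q,D \right)} = 0$ ($q{\left(Q,D \right)} = - 4 \left(4 - 4\right)^{2} = - 4 \cdot 0^{2} = \left(-4\right) 0 = 0$)
$\left(14 + q{\left(-5,-4 \right)}\right)^{2} = \left(14 + 0\right)^{2} = 14^{2} = 196$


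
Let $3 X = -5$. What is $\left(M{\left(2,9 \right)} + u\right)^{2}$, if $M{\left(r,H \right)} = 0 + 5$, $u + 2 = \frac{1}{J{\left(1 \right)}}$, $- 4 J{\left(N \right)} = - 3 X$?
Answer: $\frac{121}{25} \approx 4.84$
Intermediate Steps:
$X = - \frac{5}{3}$ ($X = \frac{1}{3} \left(-5\right) = - \frac{5}{3} \approx -1.6667$)
$J{\left(N \right)} = - \frac{5}{4}$ ($J{\left(N \right)} = - \frac{\left(-3\right) \left(- \frac{5}{3}\right)}{4} = \left(- \frac{1}{4}\right) 5 = - \frac{5}{4}$)
$u = - \frac{14}{5}$ ($u = -2 + \frac{1}{- \frac{5}{4}} = -2 - \frac{4}{5} = - \frac{14}{5} \approx -2.8$)
$M{\left(r,H \right)} = 5$
$\left(M{\left(2,9 \right)} + u\right)^{2} = \left(5 - \frac{14}{5}\right)^{2} = \left(\frac{11}{5}\right)^{2} = \frac{121}{25}$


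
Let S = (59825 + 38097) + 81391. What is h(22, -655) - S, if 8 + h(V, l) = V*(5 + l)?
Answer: -193621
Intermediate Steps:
S = 179313 (S = 97922 + 81391 = 179313)
h(V, l) = -8 + V*(5 + l)
h(22, -655) - S = (-8 + 5*22 + 22*(-655)) - 1*179313 = (-8 + 110 - 14410) - 179313 = -14308 - 179313 = -193621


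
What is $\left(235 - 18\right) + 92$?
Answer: $309$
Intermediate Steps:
$\left(235 - 18\right) + 92 = 217 + 92 = 309$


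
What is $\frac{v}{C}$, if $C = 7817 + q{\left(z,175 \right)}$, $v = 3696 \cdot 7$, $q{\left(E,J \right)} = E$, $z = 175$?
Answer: $\frac{1078}{333} \approx 3.2372$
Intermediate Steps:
$v = 25872$
$C = 7992$ ($C = 7817 + 175 = 7992$)
$\frac{v}{C} = \frac{25872}{7992} = 25872 \cdot \frac{1}{7992} = \frac{1078}{333}$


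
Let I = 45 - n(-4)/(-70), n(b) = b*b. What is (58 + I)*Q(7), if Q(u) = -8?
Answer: -28904/35 ≈ -825.83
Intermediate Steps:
n(b) = b**2
I = 1583/35 (I = 45 - (-4)**2/(-70) = 45 - 16*(-1)/70 = 45 - 1*(-8/35) = 45 + 8/35 = 1583/35 ≈ 45.229)
(58 + I)*Q(7) = (58 + 1583/35)*(-8) = (3613/35)*(-8) = -28904/35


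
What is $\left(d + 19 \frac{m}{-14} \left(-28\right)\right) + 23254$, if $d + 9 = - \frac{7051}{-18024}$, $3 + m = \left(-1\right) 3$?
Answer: $\frac{414865459}{18024} \approx 23017.0$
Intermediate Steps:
$m = -6$ ($m = -3 - 3 = -6$)
$d = - \frac{155165}{18024}$ ($d = -9 - \frac{7051}{-18024} = -9 - - \frac{7051}{18024} = -9 + \frac{7051}{18024} = - \frac{155165}{18024} \approx -8.6088$)
$\left(d + 19 \frac{m}{-14} \left(-28\right)\right) + 23254 = \left(- \frac{155165}{18024} + 19 \left(- \frac{6}{-14}\right) \left(-28\right)\right) + 23254 = \left(- \frac{155165}{18024} + 19 \left(\left(-6\right) \left(- \frac{1}{14}\right)\right) \left(-28\right)\right) + 23254 = \left(- \frac{155165}{18024} + 19 \cdot \frac{3}{7} \left(-28\right)\right) + 23254 = \left(- \frac{155165}{18024} + \frac{57}{7} \left(-28\right)\right) + 23254 = \left(- \frac{155165}{18024} - 228\right) + 23254 = - \frac{4264637}{18024} + 23254 = \frac{414865459}{18024}$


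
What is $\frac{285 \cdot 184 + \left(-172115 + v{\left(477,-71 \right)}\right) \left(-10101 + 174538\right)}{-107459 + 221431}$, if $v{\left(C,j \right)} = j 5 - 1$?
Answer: $- \frac{28360561387}{113972} \approx -2.4884 \cdot 10^{5}$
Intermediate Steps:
$v{\left(C,j \right)} = -1 + 5 j$ ($v{\left(C,j \right)} = 5 j - 1 = -1 + 5 j$)
$\frac{285 \cdot 184 + \left(-172115 + v{\left(477,-71 \right)}\right) \left(-10101 + 174538\right)}{-107459 + 221431} = \frac{285 \cdot 184 + \left(-172115 + \left(-1 + 5 \left(-71\right)\right)\right) \left(-10101 + 174538\right)}{-107459 + 221431} = \frac{52440 + \left(-172115 - 356\right) 164437}{113972} = \left(52440 + \left(-172115 - 356\right) 164437\right) \frac{1}{113972} = \left(52440 - 28360613827\right) \frac{1}{113972} = \left(-28360561387\right) \frac{1}{113972} = - \frac{28360561387}{113972}$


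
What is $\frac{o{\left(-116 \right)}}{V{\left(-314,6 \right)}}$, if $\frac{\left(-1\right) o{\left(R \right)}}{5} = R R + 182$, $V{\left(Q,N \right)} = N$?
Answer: $-11365$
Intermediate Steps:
$o{\left(R \right)} = -910 - 5 R^{2}$ ($o{\left(R \right)} = - 5 \left(R R + 182\right) = - 5 \left(R^{2} + 182\right) = - 5 \left(182 + R^{2}\right) = -910 - 5 R^{2}$)
$\frac{o{\left(-116 \right)}}{V{\left(-314,6 \right)}} = \frac{-910 - 5 \left(-116\right)^{2}}{6} = \left(-910 - 67280\right) \frac{1}{6} = \left(-68190\right) \frac{1}{6} = -11365$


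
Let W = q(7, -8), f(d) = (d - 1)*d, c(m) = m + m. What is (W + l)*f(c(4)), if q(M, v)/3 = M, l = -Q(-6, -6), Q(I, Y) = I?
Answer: 1512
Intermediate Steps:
c(m) = 2*m
f(d) = d*(-1 + d) (f(d) = (-1 + d)*d = d*(-1 + d))
l = 6 (l = -1*(-6) = 6)
q(M, v) = 3*M
W = 21 (W = 3*7 = 21)
(W + l)*f(c(4)) = (21 + 6)*((2*4)*(-1 + 2*4)) = 27*(8*(-1 + 8)) = 27*(8*7) = 27*56 = 1512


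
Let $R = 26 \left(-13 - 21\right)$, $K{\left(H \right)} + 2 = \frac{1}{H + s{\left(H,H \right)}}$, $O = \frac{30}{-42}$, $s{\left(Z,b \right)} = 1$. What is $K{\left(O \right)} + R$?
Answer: $- \frac{1765}{2} \approx -882.5$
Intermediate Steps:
$O = - \frac{5}{7}$ ($O = 30 \left(- \frac{1}{42}\right) = - \frac{5}{7} \approx -0.71429$)
$K{\left(H \right)} = -2 + \frac{1}{1 + H}$ ($K{\left(H \right)} = -2 + \frac{1}{H + 1} = -2 + \frac{1}{1 + H}$)
$R = -884$ ($R = 26 \left(-34\right) = -884$)
$K{\left(O \right)} + R = \frac{-1 - - \frac{10}{7}}{1 - \frac{5}{7}} - 884 = \frac{-1 + \frac{10}{7}}{\frac{2}{7}} - 884 = \frac{7}{2} \cdot \frac{3}{7} - 884 = \frac{3}{2} - 884 = - \frac{1765}{2}$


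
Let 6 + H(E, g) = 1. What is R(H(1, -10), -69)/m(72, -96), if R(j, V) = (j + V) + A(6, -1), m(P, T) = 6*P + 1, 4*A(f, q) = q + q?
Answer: -149/866 ≈ -0.17206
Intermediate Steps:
H(E, g) = -5 (H(E, g) = -6 + 1 = -5)
A(f, q) = q/2 (A(f, q) = (q + q)/4 = (2*q)/4 = q/2)
m(P, T) = 1 + 6*P
R(j, V) = -½ + V + j (R(j, V) = (j + V) + (½)*(-1) = (V + j) - ½ = -½ + V + j)
R(H(1, -10), -69)/m(72, -96) = (-½ - 69 - 5)/(1 + 6*72) = -149/(2*(1 + 432)) = -149/2/433 = -149/2*1/433 = -149/866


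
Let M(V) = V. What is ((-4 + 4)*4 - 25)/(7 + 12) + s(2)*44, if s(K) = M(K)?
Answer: 1647/19 ≈ 86.684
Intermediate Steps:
s(K) = K
((-4 + 4)*4 - 25)/(7 + 12) + s(2)*44 = ((-4 + 4)*4 - 25)/(7 + 12) + 2*44 = (0*4 - 25)/19 + 88 = (0 - 25)*(1/19) + 88 = -25*1/19 + 88 = -25/19 + 88 = 1647/19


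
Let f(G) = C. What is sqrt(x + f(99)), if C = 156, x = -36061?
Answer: I*sqrt(35905) ≈ 189.49*I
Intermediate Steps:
f(G) = 156
sqrt(x + f(99)) = sqrt(-36061 + 156) = sqrt(-35905) = I*sqrt(35905)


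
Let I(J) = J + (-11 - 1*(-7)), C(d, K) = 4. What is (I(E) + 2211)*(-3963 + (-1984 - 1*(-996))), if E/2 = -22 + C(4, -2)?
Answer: -10748621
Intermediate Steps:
E = -36 (E = 2*(-22 + 4) = 2*(-18) = -36)
I(J) = -4 + J (I(J) = J + (-11 + 7) = J - 4 = -4 + J)
(I(E) + 2211)*(-3963 + (-1984 - 1*(-996))) = ((-4 - 36) + 2211)*(-3963 + (-1984 - 1*(-996))) = (-40 + 2211)*(-3963 + (-1984 + 996)) = 2171*(-3963 - 988) = 2171*(-4951) = -10748621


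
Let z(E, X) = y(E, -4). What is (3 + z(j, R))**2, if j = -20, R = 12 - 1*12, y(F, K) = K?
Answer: 1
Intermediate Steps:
R = 0 (R = 12 - 12 = 0)
z(E, X) = -4
(3 + z(j, R))**2 = (3 - 4)**2 = (-1)**2 = 1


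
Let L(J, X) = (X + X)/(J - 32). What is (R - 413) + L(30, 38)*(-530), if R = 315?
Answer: 20042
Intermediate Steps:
L(J, X) = 2*X/(-32 + J) (L(J, X) = (2*X)/(-32 + J) = 2*X/(-32 + J))
(R - 413) + L(30, 38)*(-530) = (315 - 413) + (2*38/(-32 + 30))*(-530) = -98 + (2*38/(-2))*(-530) = -98 + (2*38*(-1/2))*(-530) = -98 - 38*(-530) = -98 + 20140 = 20042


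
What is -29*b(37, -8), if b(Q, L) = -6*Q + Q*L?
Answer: 15022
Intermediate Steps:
b(Q, L) = -6*Q + L*Q
-29*b(37, -8) = -1073*(-6 - 8) = -1073*(-14) = -29*(-518) = 15022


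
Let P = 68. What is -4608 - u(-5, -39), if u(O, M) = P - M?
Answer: -4715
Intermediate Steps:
u(O, M) = 68 - M
-4608 - u(-5, -39) = -4608 - (68 - 1*(-39)) = -4608 - (68 + 39) = -4608 - 1*107 = -4608 - 107 = -4715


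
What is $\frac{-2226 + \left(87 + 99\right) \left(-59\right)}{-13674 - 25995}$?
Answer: $\frac{4400}{13223} \approx 0.33275$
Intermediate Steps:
$\frac{-2226 + \left(87 + 99\right) \left(-59\right)}{-13674 - 25995} = \frac{-2226 + 186 \left(-59\right)}{-39669} = \left(-2226 - 10974\right) \left(- \frac{1}{39669}\right) = \left(-13200\right) \left(- \frac{1}{39669}\right) = \frac{4400}{13223}$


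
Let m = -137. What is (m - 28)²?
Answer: 27225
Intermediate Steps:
(m - 28)² = (-137 - 28)² = (-165)² = 27225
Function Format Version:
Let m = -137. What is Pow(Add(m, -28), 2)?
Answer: 27225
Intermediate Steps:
Pow(Add(m, -28), 2) = Pow(Add(-137, -28), 2) = Pow(-165, 2) = 27225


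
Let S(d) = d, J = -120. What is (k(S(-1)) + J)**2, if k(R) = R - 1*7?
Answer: 16384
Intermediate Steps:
k(R) = -7 + R (k(R) = R - 7 = -7 + R)
(k(S(-1)) + J)**2 = ((-7 - 1) - 120)**2 = (-8 - 120)**2 = (-128)**2 = 16384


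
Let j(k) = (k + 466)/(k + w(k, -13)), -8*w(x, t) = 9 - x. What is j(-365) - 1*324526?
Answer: -534494726/1647 ≈ -3.2453e+5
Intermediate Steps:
w(x, t) = -9/8 + x/8 (w(x, t) = -(9 - x)/8 = -9/8 + x/8)
j(k) = (466 + k)/(-9/8 + 9*k/8) (j(k) = (k + 466)/(k + (-9/8 + k/8)) = (466 + k)/(-9/8 + 9*k/8))
j(-365) - 1*324526 = 8*(466 - 365)/(9*(-1 - 365)) - 1*324526 = (8/9)*101/(-366) - 324526 = (8/9)*(-1/366)*101 - 324526 = -404/1647 - 324526 = -534494726/1647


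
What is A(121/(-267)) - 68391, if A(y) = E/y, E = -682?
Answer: -735747/11 ≈ -66886.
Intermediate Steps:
A(y) = -682/y
A(121/(-267)) - 68391 = -682/(121/(-267)) - 68391 = -682/(121*(-1/267)) - 68391 = -682/(-121/267) - 68391 = -682*(-267/121) - 68391 = 16554/11 - 68391 = -735747/11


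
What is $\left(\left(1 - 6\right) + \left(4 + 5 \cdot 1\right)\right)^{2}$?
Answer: $16$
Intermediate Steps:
$\left(\left(1 - 6\right) + \left(4 + 5 \cdot 1\right)\right)^{2} = \left(\left(1 - 6\right) + \left(4 + 5\right)\right)^{2} = \left(-5 + 9\right)^{2} = 4^{2} = 16$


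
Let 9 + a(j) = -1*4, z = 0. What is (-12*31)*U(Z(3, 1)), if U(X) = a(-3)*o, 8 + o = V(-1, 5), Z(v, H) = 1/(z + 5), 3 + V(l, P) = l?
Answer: -58032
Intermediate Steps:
V(l, P) = -3 + l
a(j) = -13 (a(j) = -9 - 1*4 = -9 - 4 = -13)
Z(v, H) = ⅕ (Z(v, H) = 1/(0 + 5) = 1/5 = ⅕)
o = -12 (o = -8 + (-3 - 1) = -8 - 4 = -12)
U(X) = 156 (U(X) = -13*(-12) = 156)
(-12*31)*U(Z(3, 1)) = -12*31*156 = -372*156 = -58032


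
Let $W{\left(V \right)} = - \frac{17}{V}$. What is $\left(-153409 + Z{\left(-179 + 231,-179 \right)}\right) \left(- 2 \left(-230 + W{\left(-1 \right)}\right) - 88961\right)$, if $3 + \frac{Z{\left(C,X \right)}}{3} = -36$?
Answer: $13592424410$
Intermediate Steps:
$Z{\left(C,X \right)} = -117$ ($Z{\left(C,X \right)} = -9 + 3 \left(-36\right) = -9 - 108 = -117$)
$\left(-153409 + Z{\left(-179 + 231,-179 \right)}\right) \left(- 2 \left(-230 + W{\left(-1 \right)}\right) - 88961\right) = \left(-153409 - 117\right) \left(- 2 \left(-230 - \frac{17}{-1}\right) - 88961\right) = - 153526 \left(- 2 \left(-230 - -17\right) - 88961\right) = - 153526 \left(- 2 \left(-230 + 17\right) - 88961\right) = - 153526 \left(\left(-2\right) \left(-213\right) - 88961\right) = - 153526 \left(426 - 88961\right) = \left(-153526\right) \left(-88535\right) = 13592424410$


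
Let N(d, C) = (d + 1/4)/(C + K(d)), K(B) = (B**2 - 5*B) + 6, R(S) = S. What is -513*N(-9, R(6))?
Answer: 5985/184 ≈ 32.527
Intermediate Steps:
K(B) = 6 + B**2 - 5*B
N(d, C) = (1/4 + d)/(6 + C + d**2 - 5*d) (N(d, C) = (d + 1/4)/(C + (6 + d**2 - 5*d)) = (d + 1/4)/(6 + C + d**2 - 5*d) = (1/4 + d)/(6 + C + d**2 - 5*d))
-513*N(-9, R(6)) = -513*(1/4 - 9)/(6 + 6 + (-9)**2 - 5*(-9)) = -513*(-35)/((6 + 6 + 81 + 45)*4) = -513*(-35)/(138*4) = -171*(-35)/(46*4) = -513*(-35/552) = 5985/184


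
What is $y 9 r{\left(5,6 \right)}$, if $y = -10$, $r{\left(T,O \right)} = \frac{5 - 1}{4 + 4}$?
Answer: $-45$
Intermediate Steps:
$r{\left(T,O \right)} = \frac{1}{2}$ ($r{\left(T,O \right)} = \frac{4}{8} = 4 \cdot \frac{1}{8} = \frac{1}{2}$)
$y 9 r{\left(5,6 \right)} = \left(-10\right) 9 \cdot \frac{1}{2} = \left(-90\right) \frac{1}{2} = -45$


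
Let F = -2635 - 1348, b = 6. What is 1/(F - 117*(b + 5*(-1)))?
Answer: -1/4100 ≈ -0.00024390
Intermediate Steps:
F = -3983
1/(F - 117*(b + 5*(-1))) = 1/(-3983 - 117*(6 + 5*(-1))) = 1/(-3983 - 117*(6 - 5)) = 1/(-3983 - 117*1) = 1/(-3983 - 117) = 1/(-4100) = -1/4100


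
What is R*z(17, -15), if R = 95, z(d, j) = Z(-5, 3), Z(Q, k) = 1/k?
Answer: 95/3 ≈ 31.667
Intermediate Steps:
Z(Q, k) = 1/k
z(d, j) = 1/3
R*z(17, -15) = 95*(1/3) = 95/3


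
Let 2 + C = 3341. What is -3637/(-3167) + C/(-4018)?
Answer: 576979/1817858 ≈ 0.31740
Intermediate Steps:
C = 3339 (C = -2 + 3341 = 3339)
-3637/(-3167) + C/(-4018) = -3637/(-3167) + 3339/(-4018) = -3637*(-1/3167) + 3339*(-1/4018) = 3637/3167 - 477/574 = 576979/1817858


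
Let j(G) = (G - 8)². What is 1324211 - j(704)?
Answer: 839795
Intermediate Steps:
j(G) = (-8 + G)²
1324211 - j(704) = 1324211 - (-8 + 704)² = 1324211 - 1*696² = 1324211 - 1*484416 = 1324211 - 484416 = 839795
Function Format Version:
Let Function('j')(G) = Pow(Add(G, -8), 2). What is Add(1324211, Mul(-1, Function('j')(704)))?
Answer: 839795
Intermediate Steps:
Function('j')(G) = Pow(Add(-8, G), 2)
Add(1324211, Mul(-1, Function('j')(704))) = Add(1324211, Mul(-1, Pow(Add(-8, 704), 2))) = Add(1324211, Mul(-1, Pow(696, 2))) = Add(1324211, Mul(-1, 484416)) = Add(1324211, -484416) = 839795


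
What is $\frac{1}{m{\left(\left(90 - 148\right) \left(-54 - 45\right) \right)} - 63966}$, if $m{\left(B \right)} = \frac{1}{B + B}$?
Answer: $- \frac{11484}{734585543} \approx -1.5633 \cdot 10^{-5}$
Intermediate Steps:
$m{\left(B \right)} = \frac{1}{2 B}$
$\frac{1}{m{\left(\left(90 - 148\right) \left(-54 - 45\right) \right)} - 63966} = \frac{1}{\frac{1}{2 \left(90 - 148\right) \left(-54 - 45\right)} - 63966} = \frac{1}{\frac{1}{2 \left(\left(-58\right) \left(-99\right)\right)} - 63966} = \frac{1}{\frac{1}{2 \cdot 5742} - 63966} = \frac{1}{\frac{1}{2} \cdot \frac{1}{5742} - 63966} = \frac{1}{\frac{1}{11484} - 63966} = \frac{1}{- \frac{734585543}{11484}} = - \frac{11484}{734585543}$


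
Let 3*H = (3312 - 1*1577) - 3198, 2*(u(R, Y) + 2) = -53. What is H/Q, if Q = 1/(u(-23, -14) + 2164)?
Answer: -6248473/6 ≈ -1.0414e+6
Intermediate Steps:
u(R, Y) = -57/2 (u(R, Y) = -2 + (1/2)*(-53) = -2 - 53/2 = -57/2)
H = -1463/3 (H = ((3312 - 1*1577) - 3198)/3 = ((3312 - 1577) - 3198)/3 = (1735 - 3198)/3 = (1/3)*(-1463) = -1463/3 ≈ -487.67)
Q = 2/4271 (Q = 1/(-57/2 + 2164) = 1/(4271/2) = 2/4271 ≈ 0.00046827)
H/Q = -1463/(3*2/4271) = -1463/3*4271/2 = -6248473/6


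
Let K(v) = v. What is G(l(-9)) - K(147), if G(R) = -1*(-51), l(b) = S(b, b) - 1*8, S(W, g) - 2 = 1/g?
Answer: -96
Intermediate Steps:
S(W, g) = 2 + 1/g
l(b) = -6 + 1/b (l(b) = (2 + 1/b) - 1*8 = (2 + 1/b) - 8 = -6 + 1/b)
G(R) = 51
G(l(-9)) - K(147) = 51 - 1*147 = 51 - 147 = -96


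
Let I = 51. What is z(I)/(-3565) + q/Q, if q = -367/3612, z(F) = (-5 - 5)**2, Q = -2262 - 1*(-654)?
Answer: -115900249/4141172448 ≈ -0.027987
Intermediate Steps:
Q = -1608 (Q = -2262 + 654 = -1608)
z(F) = 100 (z(F) = (-10)**2 = 100)
q = -367/3612 (q = -367*1/3612 = -367/3612 ≈ -0.10161)
z(I)/(-3565) + q/Q = 100/(-3565) - 367/3612/(-1608) = 100*(-1/3565) - 367/3612*(-1/1608) = -20/713 + 367/5808096 = -115900249/4141172448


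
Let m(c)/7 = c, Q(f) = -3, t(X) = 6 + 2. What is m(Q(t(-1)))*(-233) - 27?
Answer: 4866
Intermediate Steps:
t(X) = 8
m(c) = 7*c
m(Q(t(-1)))*(-233) - 27 = (7*(-3))*(-233) - 27 = -21*(-233) - 27 = 4893 - 27 = 4866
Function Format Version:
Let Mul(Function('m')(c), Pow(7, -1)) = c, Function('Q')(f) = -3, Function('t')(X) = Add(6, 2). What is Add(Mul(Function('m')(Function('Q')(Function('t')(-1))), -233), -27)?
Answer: 4866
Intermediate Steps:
Function('t')(X) = 8
Function('m')(c) = Mul(7, c)
Add(Mul(Function('m')(Function('Q')(Function('t')(-1))), -233), -27) = Add(Mul(Mul(7, -3), -233), -27) = Add(Mul(-21, -233), -27) = Add(4893, -27) = 4866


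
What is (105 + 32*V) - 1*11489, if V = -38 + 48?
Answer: -11064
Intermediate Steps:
V = 10
(105 + 32*V) - 1*11489 = (105 + 32*10) - 1*11489 = (105 + 320) - 11489 = 425 - 11489 = -11064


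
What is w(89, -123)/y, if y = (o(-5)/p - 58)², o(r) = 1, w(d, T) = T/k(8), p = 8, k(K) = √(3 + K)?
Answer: -7872*√11/2358059 ≈ -0.011072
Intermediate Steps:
w(d, T) = T*√11/11 (w(d, T) = T/(√(3 + 8)) = T/(√11) = T*(√11/11) = T*√11/11)
y = 214369/64 (y = (1/8 - 58)² = (1*(⅛) - 58)² = (⅛ - 58)² = (-463/8)² = 214369/64 ≈ 3349.5)
w(89, -123)/y = ((1/11)*(-123)*√11)/(214369/64) = -123*√11/11*(64/214369) = -7872*√11/2358059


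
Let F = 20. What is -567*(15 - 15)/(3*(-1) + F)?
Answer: 0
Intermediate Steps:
-567*(15 - 15)/(3*(-1) + F) = -567*(15 - 15)/(3*(-1) + 20) = -0/(-3 + 20) = -0/17 = -567*0 = 0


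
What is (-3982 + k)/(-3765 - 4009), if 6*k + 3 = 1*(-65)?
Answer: 5990/11661 ≈ 0.51368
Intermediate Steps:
k = -34/3 (k = -½ + (1*(-65))/6 = -½ + (⅙)*(-65) = -½ - 65/6 = -34/3 ≈ -11.333)
(-3982 + k)/(-3765 - 4009) = (-3982 - 34/3)/(-3765 - 4009) = -11980/3/(-7774) = -11980/3*(-1/7774) = 5990/11661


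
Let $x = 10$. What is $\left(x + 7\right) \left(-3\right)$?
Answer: $-51$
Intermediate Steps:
$\left(x + 7\right) \left(-3\right) = \left(10 + 7\right) \left(-3\right) = 17 \left(-3\right) = -51$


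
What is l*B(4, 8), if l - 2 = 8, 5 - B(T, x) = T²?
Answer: -110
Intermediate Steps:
B(T, x) = 5 - T²
l = 10 (l = 2 + 8 = 10)
l*B(4, 8) = 10*(5 - 1*4²) = 10*(5 - 1*16) = 10*(5 - 16) = 10*(-11) = -110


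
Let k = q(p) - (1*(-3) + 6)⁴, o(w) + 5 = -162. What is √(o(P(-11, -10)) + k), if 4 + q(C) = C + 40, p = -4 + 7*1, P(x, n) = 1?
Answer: I*√209 ≈ 14.457*I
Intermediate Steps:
p = 3 (p = -4 + 7 = 3)
o(w) = -167 (o(w) = -5 - 162 = -167)
q(C) = 36 + C (q(C) = -4 + (C + 40) = -4 + (40 + C) = 36 + C)
k = -42 (k = (36 + 3) - (1*(-3) + 6)⁴ = 39 - (-3 + 6)⁴ = 39 - 1*3⁴ = 39 - 1*81 = 39 - 81 = -42)
√(o(P(-11, -10)) + k) = √(-167 - 42) = √(-209) = I*√209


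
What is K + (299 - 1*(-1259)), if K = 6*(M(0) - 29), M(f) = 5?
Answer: 1414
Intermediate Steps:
K = -144 (K = 6*(5 - 29) = 6*(-24) = -144)
K + (299 - 1*(-1259)) = -144 + (299 - 1*(-1259)) = -144 + (299 + 1259) = -144 + 1558 = 1414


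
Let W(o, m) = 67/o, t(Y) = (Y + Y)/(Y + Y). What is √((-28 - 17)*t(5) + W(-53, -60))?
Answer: 2*I*√32489/53 ≈ 6.8018*I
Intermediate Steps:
t(Y) = 1 (t(Y) = (2*Y)/((2*Y)) = (2*Y)*(1/(2*Y)) = 1)
√((-28 - 17)*t(5) + W(-53, -60)) = √((-28 - 17)*1 + 67/(-53)) = √(-45*1 + 67*(-1/53)) = √(-45 - 67/53) = √(-2452/53) = 2*I*√32489/53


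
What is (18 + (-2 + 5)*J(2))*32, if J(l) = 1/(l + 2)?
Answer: 600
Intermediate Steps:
J(l) = 1/(2 + l)
(18 + (-2 + 5)*J(2))*32 = (18 + (-2 + 5)/(2 + 2))*32 = (18 + 3/4)*32 = (75/4)*32 = 600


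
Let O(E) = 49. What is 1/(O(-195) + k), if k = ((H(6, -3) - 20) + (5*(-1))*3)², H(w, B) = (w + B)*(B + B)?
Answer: 1/2858 ≈ 0.00034990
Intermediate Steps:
H(w, B) = 2*B*(B + w) (H(w, B) = (B + w)*(2*B) = 2*B*(B + w))
k = 2809 (k = ((2*(-3)*(-3 + 6) - 20) + (5*(-1))*3)² = ((2*(-3)*3 - 20) - 5*3)² = ((-18 - 20) - 15)² = (-38 - 15)² = (-53)² = 2809)
1/(O(-195) + k) = 1/(49 + 2809) = 1/2858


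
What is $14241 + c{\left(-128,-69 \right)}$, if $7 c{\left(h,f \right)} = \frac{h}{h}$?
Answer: $\frac{99688}{7} \approx 14241.0$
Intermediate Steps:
$c{\left(h,f \right)} = \frac{1}{7}$ ($c{\left(h,f \right)} = \frac{h \frac{1}{h}}{7} = \frac{1}{7} \cdot 1 = \frac{1}{7}$)
$14241 + c{\left(-128,-69 \right)} = 14241 + \frac{1}{7} = \frac{99688}{7}$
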